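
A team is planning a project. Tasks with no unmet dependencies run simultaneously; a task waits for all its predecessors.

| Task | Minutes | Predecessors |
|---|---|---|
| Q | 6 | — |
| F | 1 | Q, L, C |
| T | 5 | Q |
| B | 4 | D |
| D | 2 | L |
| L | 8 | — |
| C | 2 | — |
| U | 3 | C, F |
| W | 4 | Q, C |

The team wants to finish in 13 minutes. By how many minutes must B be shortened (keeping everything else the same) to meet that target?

Current finish: 14 minutes; target: 13.
B is on every critical path, so each minute cut from B cuts the finish by one (this holds down to a finish of 12).
Need 14 − 13 = 1 minute off B → B becomes 3 minutes, finish becomes 13.

1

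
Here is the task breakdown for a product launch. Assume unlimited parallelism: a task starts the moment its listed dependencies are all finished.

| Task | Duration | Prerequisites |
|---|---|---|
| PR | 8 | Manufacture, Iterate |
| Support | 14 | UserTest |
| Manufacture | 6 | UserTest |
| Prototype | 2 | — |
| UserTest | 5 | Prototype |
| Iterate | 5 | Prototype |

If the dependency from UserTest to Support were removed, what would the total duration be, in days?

21

With the dependency in place, Prototype→UserTest→Manufacture→PR = 2+5+6+8 = 21 sets the finish at 21 days.
Without UserTest→Support, Support's earliest start moves from 7 to 0.
The longest chain is now Prototype→UserTest→Manufacture→PR = 2+5+6+8 = 21, so the project takes 21 days.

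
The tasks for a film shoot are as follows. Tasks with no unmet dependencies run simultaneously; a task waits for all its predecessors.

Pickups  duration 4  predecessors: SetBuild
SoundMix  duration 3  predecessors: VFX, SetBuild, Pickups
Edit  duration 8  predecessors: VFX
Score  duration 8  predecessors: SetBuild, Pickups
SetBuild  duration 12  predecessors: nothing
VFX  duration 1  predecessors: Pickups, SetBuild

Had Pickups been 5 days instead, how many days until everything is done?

As given, the longest chain is SetBuild→Pickups→VFX→Edit = 12+4+1+8 = 25, so the finish is 25 days.
Since Pickups is critical, the +1 change carries straight to that chain (now 26 days).
That remains the longest chain; total 26 days.

26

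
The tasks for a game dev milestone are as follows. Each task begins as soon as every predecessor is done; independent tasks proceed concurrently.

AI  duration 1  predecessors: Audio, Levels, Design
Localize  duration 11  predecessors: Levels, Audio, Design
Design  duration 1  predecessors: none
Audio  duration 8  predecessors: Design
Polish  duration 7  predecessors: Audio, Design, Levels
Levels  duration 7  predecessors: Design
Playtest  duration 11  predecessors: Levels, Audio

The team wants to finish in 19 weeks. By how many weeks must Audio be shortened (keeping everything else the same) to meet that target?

Current finish: 20 weeks; target: 19.
Audio is on every critical path, so each week cut from Audio cuts the finish by one (this holds down to a finish of 19).
Need 20 − 19 = 1 week off Audio → Audio becomes 7 weeks, finish becomes 19.

1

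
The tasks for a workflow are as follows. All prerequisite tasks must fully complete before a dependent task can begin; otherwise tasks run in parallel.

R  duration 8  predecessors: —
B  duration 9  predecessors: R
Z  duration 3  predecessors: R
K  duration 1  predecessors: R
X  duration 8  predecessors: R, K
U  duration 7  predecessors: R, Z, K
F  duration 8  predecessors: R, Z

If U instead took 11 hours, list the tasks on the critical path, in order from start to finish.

R, Z, U

Critical path before the change: R→Z→F = 8+3+8 = 19 giving 19 hours.
The longest path through U is only 18 hours, so U has float 1.
New critical path: R→Z→U = 8+3+11 = 22 ⇒ 22 hours.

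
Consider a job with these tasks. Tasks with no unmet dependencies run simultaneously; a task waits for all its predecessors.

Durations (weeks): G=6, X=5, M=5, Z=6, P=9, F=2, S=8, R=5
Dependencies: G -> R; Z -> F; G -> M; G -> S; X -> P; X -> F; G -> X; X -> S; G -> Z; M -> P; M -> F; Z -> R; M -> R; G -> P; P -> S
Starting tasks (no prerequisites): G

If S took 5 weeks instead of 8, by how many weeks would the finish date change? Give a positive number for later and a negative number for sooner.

-3

The binding path is G→X→P→S = 6+5+9+8 = 28; finish at 28 weeks.
S is on the critical path; changing it to 5 makes that path 25 weeks.
No other chain overtakes it, so the finish is 25 weeks.
Change in finish: 25 − 28 = -3 weeks.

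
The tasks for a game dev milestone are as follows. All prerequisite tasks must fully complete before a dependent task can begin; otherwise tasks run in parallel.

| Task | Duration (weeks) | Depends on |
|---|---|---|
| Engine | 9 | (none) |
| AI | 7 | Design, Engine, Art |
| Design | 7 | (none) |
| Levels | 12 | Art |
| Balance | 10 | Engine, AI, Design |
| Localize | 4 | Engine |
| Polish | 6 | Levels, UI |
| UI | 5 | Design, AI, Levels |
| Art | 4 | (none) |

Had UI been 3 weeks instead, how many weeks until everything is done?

26

The binding path is Engine→AI→UI→Polish = 9+7+5+6 = 27; finish at 27 weeks.
UI lies on that path, so at 3 weeks the path becomes 25 weeks.
New critical path: Engine→AI→Balance = 9+7+10 = 26 ⇒ 26 weeks.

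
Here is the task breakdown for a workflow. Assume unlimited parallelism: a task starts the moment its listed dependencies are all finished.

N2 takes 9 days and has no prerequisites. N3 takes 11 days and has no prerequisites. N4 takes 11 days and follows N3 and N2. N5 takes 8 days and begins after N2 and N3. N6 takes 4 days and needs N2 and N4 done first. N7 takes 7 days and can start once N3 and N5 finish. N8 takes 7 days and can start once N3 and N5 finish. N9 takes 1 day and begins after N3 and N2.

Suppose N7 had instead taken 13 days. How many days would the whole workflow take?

Actual critical path: N3→N5→N7 = 11+8+7 = 26 ⇒ 26 days.
Since N7 is critical, the +6 change carries straight to that chain (now 32 days).
That remains the longest chain; total 32 days.

32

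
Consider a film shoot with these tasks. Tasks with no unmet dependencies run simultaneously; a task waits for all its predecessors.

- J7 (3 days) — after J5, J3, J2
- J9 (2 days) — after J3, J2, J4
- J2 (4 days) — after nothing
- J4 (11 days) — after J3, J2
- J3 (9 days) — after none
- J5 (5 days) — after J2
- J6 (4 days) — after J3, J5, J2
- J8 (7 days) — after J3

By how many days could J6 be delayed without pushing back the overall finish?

9

The longest chain is J3→J4→J9 = 9+11+2 = 22; overall finish 22 days.
The longest chain containing J6 totals 13 days.
Slack of J6 = 18 − 9 = 9 days.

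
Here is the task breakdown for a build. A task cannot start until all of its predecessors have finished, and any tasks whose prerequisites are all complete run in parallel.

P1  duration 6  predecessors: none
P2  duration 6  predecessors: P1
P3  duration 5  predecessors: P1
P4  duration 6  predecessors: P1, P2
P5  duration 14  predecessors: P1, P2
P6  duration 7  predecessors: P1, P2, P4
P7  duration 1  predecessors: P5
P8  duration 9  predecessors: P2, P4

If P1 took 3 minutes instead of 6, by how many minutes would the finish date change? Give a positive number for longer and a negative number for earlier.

The binding path is P1→P2→P4→P8 = 6+6+6+9 = 27; finish at 27 minutes.
Since P1 is critical, the -3 change carries straight to that chain (now 24 minutes).
The critical path is still P1→P2→P4→P8; finish is now 24 minutes.
Change in finish: 24 − 27 = -3 minutes.

-3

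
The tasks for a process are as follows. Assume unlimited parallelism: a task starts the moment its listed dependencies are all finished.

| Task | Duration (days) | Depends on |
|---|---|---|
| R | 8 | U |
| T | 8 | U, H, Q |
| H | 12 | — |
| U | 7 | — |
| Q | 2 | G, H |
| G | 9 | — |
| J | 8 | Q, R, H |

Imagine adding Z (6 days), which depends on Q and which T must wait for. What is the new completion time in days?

28

Originally the project takes 23 days.
With Z inserted, T now waits for max(U, H, Q, Z).
New critical path: H→Q→Z→T = 12+2+6+8 = 28 ⇒ 28 days.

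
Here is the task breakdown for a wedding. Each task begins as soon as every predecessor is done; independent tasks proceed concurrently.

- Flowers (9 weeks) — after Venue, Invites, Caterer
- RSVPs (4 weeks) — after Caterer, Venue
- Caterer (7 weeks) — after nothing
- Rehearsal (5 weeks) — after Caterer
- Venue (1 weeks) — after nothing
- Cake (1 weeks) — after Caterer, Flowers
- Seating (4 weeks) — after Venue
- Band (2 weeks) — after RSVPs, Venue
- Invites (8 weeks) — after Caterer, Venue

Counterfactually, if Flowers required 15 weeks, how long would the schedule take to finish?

31

Critical path before the change: Caterer→Invites→Flowers→Cake = 7+8+9+1 = 25 giving 25 weeks.
Since Flowers is critical, the +6 change carries straight to that chain (now 31 weeks).
That remains the longest chain; total 31 weeks.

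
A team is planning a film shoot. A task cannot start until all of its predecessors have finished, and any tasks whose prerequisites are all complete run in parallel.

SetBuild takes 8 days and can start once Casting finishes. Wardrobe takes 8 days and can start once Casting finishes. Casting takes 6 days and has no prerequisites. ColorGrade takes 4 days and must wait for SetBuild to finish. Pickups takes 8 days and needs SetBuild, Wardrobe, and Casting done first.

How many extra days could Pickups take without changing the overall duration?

0

Casting→SetBuild→Pickups = 6+8+8 = 22 sets the makespan at 22 days.
Longest path through Pickups: 22 days (earliest finish 22, latest finish 22).
So Pickups can slip 22 − 22 = 0 days.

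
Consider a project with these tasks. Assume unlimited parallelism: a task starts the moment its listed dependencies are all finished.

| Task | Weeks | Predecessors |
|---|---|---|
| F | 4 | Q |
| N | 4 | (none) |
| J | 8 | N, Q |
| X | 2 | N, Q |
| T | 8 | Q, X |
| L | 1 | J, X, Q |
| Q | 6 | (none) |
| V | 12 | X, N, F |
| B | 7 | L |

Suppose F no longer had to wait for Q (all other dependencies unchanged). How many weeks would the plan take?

22

Before: longest chain Q→J→L→B = 6+8+1+7 = 22, finish 22.
Without Q→F, F's earliest start moves from 6 to 0.
After: Q→J→L→B = 6+8+1+7 = 22 → 22 weeks.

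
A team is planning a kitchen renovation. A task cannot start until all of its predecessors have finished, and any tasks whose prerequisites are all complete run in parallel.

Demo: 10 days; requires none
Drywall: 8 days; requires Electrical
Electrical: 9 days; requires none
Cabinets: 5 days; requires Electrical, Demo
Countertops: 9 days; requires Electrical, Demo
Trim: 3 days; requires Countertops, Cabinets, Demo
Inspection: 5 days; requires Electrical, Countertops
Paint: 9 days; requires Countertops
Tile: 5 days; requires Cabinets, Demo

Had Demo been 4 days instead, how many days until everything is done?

27

The binding path is Demo→Countertops→Paint = 10+9+9 = 28; finish at 28 days.
Demo is on the critical path; changing it to 4 makes that path 22 days.
Now Electrical→Countertops→Paint = 9+9+9 = 27 is longest, so the finish becomes 27 days.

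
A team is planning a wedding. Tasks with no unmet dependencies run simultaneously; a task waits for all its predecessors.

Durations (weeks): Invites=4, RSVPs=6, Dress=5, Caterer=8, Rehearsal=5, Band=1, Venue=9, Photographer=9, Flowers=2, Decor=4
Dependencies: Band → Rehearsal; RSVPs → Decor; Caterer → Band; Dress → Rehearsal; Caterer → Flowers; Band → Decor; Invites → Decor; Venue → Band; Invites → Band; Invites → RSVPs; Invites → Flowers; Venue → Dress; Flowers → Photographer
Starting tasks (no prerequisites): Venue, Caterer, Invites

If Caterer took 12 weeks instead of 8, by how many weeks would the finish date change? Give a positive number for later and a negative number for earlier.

4

Actual critical path: Caterer→Flowers→Photographer = 8+2+9 = 19 ⇒ 19 weeks.
Since Caterer is critical, the +4 change carries straight to that chain (now 23 weeks).
No other chain overtakes it, so the finish is 23 weeks.
Change in finish: 23 − 19 = +4 weeks.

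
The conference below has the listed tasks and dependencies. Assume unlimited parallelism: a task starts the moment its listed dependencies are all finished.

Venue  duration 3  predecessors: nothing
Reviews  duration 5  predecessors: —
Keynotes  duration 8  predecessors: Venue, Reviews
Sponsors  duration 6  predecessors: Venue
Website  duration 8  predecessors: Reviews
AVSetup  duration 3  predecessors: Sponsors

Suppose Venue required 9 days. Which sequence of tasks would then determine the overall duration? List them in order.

Venue, Sponsors, AVSetup

Actual critical path: Reviews→Keynotes = 5+8 = 13 ⇒ 13 days.
The longest path through Venue is only 12 days, so Venue has float 1.
Now Venue→Sponsors→AVSetup = 9+6+3 = 18 is longest, so the finish becomes 18 days.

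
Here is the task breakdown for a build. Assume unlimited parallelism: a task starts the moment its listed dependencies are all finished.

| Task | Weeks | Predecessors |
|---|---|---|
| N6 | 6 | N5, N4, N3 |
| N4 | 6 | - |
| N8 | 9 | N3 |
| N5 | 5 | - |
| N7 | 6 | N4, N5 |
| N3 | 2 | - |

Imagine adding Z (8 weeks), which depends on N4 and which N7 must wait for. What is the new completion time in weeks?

20

Originally the job takes 12 weeks.
With Z inserted, N7 now waits for max(N4, N5, Z).
New critical path: N4→Z→N7 = 6+8+6 = 20 ⇒ 20 weeks.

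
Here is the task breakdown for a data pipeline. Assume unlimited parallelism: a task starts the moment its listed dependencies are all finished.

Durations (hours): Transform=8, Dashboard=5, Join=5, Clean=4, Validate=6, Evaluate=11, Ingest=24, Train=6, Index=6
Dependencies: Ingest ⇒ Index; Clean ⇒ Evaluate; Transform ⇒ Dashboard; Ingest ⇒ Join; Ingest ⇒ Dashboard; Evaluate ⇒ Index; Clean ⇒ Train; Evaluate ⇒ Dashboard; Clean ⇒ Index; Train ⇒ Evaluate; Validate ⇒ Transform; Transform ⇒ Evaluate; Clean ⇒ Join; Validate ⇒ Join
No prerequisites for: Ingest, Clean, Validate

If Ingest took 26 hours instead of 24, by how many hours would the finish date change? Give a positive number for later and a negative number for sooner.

As given, the longest chain is Validate→Transform→Evaluate→Index = 6+8+11+6 = 31, so the finish is 31 hours.
The longest path through Ingest is only 30 hours, so Ingest has float 1.
New critical path: Ingest→Index = 26+6 = 32 ⇒ 32 hours.
Change in finish: 32 − 31 = +1 hours.

1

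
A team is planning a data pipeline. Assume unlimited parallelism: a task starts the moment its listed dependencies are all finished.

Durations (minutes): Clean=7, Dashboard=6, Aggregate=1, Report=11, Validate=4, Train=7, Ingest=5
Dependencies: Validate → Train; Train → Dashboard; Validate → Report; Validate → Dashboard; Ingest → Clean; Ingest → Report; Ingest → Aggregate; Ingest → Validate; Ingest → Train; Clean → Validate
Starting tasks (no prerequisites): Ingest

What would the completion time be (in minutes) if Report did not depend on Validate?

29

Before: longest chain Ingest→Clean→Validate→Train→Dashboard = 5+7+4+7+6 = 29, finish 29.
Without Validate→Report, Report's earliest start moves from 16 to 5.
New critical path: Ingest→Clean→Validate→Train→Dashboard = 5+7+4+7+6 = 29 ⇒ 29 minutes.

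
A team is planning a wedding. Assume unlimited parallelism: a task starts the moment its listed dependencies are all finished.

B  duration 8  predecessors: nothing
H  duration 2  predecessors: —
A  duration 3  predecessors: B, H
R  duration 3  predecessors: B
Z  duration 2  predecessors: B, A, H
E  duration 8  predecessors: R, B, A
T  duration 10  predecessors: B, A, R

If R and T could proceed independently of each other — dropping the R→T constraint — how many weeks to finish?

Original critical path: B→A→T = 8+3+10 = 21 ⇒ 21 weeks.
Dropping R→T doesn't change T's earliest start (11); another predecessor still binds.
The longest chain is now B→A→T = 8+3+10 = 21, so the project takes 21 weeks.

21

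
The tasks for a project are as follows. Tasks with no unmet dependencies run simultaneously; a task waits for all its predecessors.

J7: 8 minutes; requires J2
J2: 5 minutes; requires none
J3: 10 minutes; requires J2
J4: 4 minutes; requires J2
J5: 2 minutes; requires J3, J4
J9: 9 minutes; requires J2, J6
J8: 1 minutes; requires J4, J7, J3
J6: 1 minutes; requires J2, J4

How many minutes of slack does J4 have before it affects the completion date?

J2→J4→J6→J9 = 5+4+1+9 = 19 sets the makespan at 19 minutes.
The longest chain containing J4 totals 19 minutes.
Float = 19 − 19 = 0.

0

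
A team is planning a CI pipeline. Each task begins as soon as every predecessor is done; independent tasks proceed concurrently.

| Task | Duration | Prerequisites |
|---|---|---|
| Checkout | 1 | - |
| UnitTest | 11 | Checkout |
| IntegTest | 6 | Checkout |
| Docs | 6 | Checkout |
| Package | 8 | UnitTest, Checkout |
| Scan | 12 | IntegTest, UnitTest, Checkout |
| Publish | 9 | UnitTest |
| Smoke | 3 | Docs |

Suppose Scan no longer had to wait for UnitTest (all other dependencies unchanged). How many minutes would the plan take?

Before: longest chain Checkout→UnitTest→Scan = 1+11+12 = 24, finish 24.
Without UnitTest→Scan, Scan's earliest start moves from 12 to 7.
New critical path: Checkout→UnitTest→Publish = 1+11+9 = 21 ⇒ 21 minutes.

21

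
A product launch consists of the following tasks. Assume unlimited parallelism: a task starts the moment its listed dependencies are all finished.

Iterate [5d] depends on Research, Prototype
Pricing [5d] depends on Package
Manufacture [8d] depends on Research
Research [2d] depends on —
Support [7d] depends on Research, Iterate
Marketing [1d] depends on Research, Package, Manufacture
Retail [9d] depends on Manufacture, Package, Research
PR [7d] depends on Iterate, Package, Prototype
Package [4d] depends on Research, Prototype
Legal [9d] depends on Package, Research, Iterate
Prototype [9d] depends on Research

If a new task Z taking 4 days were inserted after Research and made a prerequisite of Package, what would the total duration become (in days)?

25

Originally the schedule takes 25 days.
With Z inserted, Package now waits for max(Research, Prototype, Z).
New critical path: Research→Prototype→Iterate→Legal = 2+9+5+9 = 25 ⇒ 25 days.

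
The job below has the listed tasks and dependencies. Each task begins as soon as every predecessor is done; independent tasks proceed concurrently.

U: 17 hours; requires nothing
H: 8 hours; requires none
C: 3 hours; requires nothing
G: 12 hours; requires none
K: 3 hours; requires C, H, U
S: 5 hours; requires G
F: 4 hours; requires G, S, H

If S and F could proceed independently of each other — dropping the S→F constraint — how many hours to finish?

Before: longest chain G→S→F = 12+5+4 = 21, finish 21.
Without S→F, F's earliest start moves from 17 to 12.
After: U→K = 17+3 = 20 → 20 hours.

20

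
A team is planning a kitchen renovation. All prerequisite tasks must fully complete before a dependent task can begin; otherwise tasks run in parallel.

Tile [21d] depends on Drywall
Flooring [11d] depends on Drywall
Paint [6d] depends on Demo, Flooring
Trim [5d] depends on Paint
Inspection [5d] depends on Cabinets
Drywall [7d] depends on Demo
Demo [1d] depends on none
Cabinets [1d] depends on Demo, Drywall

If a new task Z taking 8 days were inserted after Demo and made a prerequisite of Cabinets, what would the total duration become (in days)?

30

Originally the job takes 30 days.
With Z inserted, Cabinets now waits for max(Demo, Drywall, Z).
New critical path: Demo→Drywall→Flooring→Paint→Trim = 1+7+11+6+5 = 30 ⇒ 30 days.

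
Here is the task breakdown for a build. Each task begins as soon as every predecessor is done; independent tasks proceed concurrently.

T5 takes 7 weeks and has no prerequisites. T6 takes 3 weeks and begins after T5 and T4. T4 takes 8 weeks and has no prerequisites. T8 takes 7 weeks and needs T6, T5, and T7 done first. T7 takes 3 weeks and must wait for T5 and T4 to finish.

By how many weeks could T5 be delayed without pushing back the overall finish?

Critical path: T4→T6→T8 = 8+3+7 = 18, so the finish is 18 weeks.
T5 finishes as early as 7 and must finish by 8.
So T5 can slip 8 − 7 = 1 week.

1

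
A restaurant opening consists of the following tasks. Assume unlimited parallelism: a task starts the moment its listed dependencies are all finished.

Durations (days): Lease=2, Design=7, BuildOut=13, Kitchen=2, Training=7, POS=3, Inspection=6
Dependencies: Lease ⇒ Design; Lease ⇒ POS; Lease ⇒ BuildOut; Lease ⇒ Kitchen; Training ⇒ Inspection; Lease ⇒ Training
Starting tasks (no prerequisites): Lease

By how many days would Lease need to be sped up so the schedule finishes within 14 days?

Current finish: 15 days; target: 14.
Lease is on every critical path, so each day cut from Lease cuts the finish by one (this holds down to a finish of 14).
Need 15 − 14 = 1 day off Lease → Lease becomes 1 day, finish becomes 14.

1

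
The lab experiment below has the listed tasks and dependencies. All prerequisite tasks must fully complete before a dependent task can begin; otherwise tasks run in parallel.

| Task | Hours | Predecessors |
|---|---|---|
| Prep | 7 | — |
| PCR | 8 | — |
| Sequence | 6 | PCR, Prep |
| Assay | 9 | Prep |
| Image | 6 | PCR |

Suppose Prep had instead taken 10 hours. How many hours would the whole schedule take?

Actual critical path: Prep→Assay = 7+9 = 16 ⇒ 16 hours.
Prep is on the critical path; changing it to 10 makes that path 19 hours.
That remains the longest chain; total 19 hours.

19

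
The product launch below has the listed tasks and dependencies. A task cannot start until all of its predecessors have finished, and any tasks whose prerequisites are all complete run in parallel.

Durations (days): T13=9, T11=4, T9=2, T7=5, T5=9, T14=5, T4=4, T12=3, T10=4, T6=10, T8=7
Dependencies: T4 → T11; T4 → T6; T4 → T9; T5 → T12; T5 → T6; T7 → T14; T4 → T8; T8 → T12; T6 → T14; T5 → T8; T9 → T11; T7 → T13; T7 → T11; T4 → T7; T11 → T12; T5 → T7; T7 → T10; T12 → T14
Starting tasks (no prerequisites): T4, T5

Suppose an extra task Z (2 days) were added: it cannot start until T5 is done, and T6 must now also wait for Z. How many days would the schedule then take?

Originally the schedule takes 26 days.
With Z inserted, T6 now waits for max(T4, T5, Z).
New critical path: T5→Z→T6→T14 = 9+2+10+5 = 26 ⇒ 26 days.

26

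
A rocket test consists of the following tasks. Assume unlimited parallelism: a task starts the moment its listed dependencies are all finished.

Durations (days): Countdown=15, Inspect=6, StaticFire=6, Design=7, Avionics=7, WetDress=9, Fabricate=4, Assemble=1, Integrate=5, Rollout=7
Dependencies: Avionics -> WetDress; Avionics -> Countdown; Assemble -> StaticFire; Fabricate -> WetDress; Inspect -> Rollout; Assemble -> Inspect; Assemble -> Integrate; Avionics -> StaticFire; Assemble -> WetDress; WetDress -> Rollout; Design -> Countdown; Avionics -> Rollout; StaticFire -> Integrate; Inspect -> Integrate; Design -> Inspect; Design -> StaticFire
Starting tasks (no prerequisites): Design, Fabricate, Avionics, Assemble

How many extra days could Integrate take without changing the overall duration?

The longest chain is Avionics→WetDress→Rollout = 7+9+7 = 23; overall finish 23 days.
The longest chain containing Integrate totals 18 days.
Float = 23 − 18 = 5.

5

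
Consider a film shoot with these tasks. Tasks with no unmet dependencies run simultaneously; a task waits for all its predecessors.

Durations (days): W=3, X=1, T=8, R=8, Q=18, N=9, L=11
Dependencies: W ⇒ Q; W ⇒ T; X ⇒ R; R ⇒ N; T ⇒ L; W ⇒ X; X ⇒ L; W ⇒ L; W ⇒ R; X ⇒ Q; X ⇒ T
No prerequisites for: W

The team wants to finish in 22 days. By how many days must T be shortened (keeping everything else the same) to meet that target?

Current finish: 23 days; target: 22.
T is on every critical path, so each day cut from T cuts the finish by one (this holds down to a finish of 22).
Need 23 − 22 = 1 day off T → T becomes 7 days, finish becomes 22.

1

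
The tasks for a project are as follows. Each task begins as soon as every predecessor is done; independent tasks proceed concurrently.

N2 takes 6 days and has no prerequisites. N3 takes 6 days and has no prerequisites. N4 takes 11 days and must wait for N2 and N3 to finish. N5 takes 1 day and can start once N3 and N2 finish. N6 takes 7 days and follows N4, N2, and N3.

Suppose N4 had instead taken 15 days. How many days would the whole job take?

Actual critical path: N2→N4→N6 = 6+11+7 = 24 ⇒ 24 days.
Since N4 is critical, the +4 change carries straight to that chain (now 28 days).
No other chain overtakes it, so the finish is 28 days.

28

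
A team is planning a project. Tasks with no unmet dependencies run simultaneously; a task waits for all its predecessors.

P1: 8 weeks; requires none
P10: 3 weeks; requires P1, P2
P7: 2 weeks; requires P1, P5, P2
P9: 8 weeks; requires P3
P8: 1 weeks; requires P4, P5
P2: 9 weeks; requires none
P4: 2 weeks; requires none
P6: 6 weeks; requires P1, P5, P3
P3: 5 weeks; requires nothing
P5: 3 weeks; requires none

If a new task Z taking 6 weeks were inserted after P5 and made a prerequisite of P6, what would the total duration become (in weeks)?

Originally the job takes 14 weeks.
With Z inserted, P6 now waits for max(P1, P5, P3, Z).
New critical path: P5→Z→P6 = 3+6+6 = 15 ⇒ 15 weeks.

15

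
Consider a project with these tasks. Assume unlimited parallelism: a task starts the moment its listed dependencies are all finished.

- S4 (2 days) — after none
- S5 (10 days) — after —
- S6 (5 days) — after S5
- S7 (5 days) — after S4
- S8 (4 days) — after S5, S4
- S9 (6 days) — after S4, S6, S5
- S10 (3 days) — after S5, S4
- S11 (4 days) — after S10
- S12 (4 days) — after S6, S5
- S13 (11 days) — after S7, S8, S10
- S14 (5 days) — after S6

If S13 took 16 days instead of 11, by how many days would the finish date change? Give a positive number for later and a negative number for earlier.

Critical path before the change: S5→S8→S13 = 10+4+11 = 25 giving 25 days.
S13 lies on that path, so at 16 days the path becomes 30 days.
No other chain overtakes it, so the finish is 30 days.
Change in finish: 30 − 25 = +5 days.

5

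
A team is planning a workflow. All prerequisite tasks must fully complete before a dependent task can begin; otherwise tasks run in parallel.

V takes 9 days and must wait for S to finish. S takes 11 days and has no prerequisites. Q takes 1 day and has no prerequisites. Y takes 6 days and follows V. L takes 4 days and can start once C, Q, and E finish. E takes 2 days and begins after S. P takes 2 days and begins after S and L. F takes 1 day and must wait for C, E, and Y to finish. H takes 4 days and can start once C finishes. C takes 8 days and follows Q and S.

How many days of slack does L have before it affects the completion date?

S→V→Y→F = 11+9+6+1 = 27 sets the makespan at 27 days.
L finishes as early as 23 and must finish by 25.
Slack of L = 21 − 19 = 2 days.

2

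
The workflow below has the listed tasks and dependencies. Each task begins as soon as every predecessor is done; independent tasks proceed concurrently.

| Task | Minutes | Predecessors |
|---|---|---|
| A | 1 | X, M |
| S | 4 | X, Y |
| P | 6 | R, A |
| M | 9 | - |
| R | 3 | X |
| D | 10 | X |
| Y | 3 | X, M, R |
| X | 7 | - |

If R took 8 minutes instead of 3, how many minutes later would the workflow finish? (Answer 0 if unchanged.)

The binding path is X→R→Y→S = 7+3+3+4 = 17; finish at 17 minutes.
Since R is critical, the +5 change carries straight to that chain (now 22 minutes).
No other chain overtakes it, so the finish is 22 minutes.
Change in finish: 22 − 17 = +5 minutes.

5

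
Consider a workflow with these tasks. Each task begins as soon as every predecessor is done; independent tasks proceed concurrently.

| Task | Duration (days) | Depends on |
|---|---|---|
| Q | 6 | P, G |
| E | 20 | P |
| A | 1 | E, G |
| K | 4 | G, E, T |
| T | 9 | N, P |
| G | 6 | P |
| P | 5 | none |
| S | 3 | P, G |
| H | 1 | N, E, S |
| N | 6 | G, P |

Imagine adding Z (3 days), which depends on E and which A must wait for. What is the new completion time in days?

Originally the job takes 30 days.
With Z inserted, A now waits for max(E, G, Z).
New critical path: P→G→N→T→K = 5+6+6+9+4 = 30 ⇒ 30 days.

30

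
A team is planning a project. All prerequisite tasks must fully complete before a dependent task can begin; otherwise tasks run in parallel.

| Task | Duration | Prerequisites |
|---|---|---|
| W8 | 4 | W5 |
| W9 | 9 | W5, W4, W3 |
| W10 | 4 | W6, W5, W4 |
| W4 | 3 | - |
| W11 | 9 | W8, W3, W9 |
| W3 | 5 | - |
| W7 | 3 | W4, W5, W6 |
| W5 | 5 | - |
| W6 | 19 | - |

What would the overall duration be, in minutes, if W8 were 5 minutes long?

23

Baseline: W3→W9→W11 = 5+9+9 = 23 → 23 minutes.
The longest path through W8 is only 18 minutes, so W8 has float 5.
No other chain overtakes it, so the finish is 23 minutes.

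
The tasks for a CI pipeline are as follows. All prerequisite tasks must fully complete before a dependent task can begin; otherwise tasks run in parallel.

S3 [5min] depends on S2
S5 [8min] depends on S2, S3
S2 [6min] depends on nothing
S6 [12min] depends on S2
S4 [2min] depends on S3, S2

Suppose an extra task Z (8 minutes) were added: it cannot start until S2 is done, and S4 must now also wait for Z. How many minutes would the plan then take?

19

Originally the plan takes 19 minutes.
With Z inserted, S4 now waits for max(S3, S2, Z).
New critical path: S2→S3→S5 = 6+5+8 = 19 ⇒ 19 minutes.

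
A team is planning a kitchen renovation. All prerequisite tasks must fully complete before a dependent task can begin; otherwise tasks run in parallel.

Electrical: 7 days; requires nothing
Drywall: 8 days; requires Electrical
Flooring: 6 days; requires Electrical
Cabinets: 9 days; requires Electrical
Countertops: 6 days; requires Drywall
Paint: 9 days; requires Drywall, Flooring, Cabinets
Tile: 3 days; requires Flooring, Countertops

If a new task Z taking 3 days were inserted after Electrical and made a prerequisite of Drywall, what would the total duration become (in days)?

27

Originally the schedule takes 25 days.
With Z inserted, Drywall now waits for max(Electrical, Z).
New critical path: Electrical→Z→Drywall→Countertops→Tile = 7+3+8+6+3 = 27 ⇒ 27 days.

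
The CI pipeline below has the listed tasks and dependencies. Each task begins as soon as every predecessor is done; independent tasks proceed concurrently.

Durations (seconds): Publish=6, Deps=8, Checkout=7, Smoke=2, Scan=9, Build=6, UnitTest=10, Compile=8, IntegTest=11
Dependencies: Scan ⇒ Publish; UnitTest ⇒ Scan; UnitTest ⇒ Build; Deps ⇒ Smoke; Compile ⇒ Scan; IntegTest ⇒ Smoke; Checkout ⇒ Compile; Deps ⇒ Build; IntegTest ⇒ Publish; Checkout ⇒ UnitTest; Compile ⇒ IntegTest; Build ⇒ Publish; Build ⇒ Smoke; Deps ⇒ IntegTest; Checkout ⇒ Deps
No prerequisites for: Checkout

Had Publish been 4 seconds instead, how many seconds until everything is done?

The binding path is Checkout→Deps→IntegTest→Publish = 7+8+11+6 = 32; finish at 32 seconds.
Publish is on the critical path; changing it to 4 makes that path 30 seconds.
That remains the longest chain; total 30 seconds.

30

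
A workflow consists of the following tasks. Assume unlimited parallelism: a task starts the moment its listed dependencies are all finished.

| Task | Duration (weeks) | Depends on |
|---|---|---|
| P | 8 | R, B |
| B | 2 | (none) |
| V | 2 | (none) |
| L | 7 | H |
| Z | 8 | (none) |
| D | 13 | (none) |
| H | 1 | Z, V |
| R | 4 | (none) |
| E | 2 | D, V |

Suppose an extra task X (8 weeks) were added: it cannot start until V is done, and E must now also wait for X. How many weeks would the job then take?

16

Originally the job takes 16 weeks.
With X inserted, E now waits for max(D, V, X).
New critical path: Z→H→L = 8+1+7 = 16 ⇒ 16 weeks.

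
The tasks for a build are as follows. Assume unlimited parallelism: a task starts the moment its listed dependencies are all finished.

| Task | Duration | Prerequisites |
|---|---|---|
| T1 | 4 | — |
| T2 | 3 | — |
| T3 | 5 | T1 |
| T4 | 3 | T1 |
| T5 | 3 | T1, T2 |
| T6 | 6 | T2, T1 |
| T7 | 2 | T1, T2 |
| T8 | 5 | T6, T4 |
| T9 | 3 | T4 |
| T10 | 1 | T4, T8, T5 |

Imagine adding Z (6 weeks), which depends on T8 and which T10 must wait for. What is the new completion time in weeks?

22

Originally the plan takes 16 weeks.
With Z inserted, T10 now waits for max(T4, T8, T5, Z).
New critical path: T1→T6→T8→Z→T10 = 4+6+5+6+1 = 22 ⇒ 22 weeks.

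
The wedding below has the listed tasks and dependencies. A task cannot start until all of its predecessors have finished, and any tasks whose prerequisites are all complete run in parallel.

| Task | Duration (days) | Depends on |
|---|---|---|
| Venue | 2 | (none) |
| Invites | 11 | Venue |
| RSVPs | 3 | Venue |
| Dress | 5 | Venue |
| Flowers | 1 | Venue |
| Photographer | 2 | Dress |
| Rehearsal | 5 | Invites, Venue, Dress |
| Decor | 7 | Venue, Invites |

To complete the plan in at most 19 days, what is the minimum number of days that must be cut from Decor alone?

Current finish: 20 days; target: 19.
Decor is on every critical path, so each day cut from Decor cuts the finish by one (this holds down to a finish of 18).
Need 20 − 19 = 1 day off Decor → Decor becomes 6 days, finish becomes 19.

1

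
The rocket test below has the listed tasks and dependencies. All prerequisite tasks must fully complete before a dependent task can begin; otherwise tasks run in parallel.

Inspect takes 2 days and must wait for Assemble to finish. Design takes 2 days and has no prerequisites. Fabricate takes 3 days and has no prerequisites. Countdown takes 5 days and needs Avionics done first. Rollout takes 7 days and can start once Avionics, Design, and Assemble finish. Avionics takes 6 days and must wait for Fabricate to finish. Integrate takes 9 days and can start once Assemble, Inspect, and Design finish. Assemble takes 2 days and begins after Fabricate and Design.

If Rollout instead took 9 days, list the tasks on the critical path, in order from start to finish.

Actual critical path: Fabricate→Avionics→Rollout = 3+6+7 = 16 ⇒ 16 days.
Since Rollout is critical, the +2 change carries straight to that chain (now 18 days).
The critical path is still Fabricate→Avionics→Rollout; finish is now 18 days.

Fabricate, Avionics, Rollout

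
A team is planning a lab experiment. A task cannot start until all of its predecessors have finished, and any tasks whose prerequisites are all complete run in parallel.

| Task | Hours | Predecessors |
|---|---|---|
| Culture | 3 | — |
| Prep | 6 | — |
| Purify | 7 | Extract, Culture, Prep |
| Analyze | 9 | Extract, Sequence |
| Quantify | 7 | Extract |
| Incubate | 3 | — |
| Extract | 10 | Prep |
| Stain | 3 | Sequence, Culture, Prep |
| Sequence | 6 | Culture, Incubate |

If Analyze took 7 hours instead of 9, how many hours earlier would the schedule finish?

Critical path before the change: Prep→Extract→Analyze = 6+10+9 = 25 giving 25 hours.
Analyze is on the critical path; changing it to 7 makes that path 23 hours.
Now Prep→Extract→Purify = 6+10+7 = 23 is longest, so the finish becomes 23 hours.
Change in finish: 23 − 25 = -2 hours.

2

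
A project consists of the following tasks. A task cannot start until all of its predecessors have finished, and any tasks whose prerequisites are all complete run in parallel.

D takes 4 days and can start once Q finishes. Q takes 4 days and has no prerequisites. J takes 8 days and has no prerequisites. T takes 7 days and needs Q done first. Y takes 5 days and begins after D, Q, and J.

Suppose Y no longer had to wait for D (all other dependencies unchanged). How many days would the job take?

13

Original critical path: Q→D→Y = 4+4+5 = 13 ⇒ 13 days.
Dropping D→Y doesn't change Y's earliest start (8); another predecessor still binds.
After: J→Y = 8+5 = 13 → 13 days.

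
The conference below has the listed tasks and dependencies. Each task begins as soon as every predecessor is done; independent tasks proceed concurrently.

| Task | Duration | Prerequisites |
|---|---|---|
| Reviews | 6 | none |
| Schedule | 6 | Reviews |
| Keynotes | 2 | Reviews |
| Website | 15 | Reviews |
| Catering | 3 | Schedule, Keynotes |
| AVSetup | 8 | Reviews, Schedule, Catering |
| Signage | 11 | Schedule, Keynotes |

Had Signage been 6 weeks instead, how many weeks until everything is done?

The binding path is Reviews→Schedule→Signage = 6+6+11 = 23; finish at 23 weeks.
Signage is on the critical path; changing it to 6 makes that path 18 weeks.
Now Reviews→Schedule→Catering→AVSetup = 6+6+3+8 = 23 is longest, so the finish becomes 23 weeks.

23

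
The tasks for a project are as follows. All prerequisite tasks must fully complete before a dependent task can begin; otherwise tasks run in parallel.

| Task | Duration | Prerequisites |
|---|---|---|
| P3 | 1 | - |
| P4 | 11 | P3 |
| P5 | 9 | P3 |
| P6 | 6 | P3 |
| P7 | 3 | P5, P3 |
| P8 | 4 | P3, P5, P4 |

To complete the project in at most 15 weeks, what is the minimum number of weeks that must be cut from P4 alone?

1

Current finish: 16 weeks; target: 15.
P4 is on every critical path, so each week cut from P4 cuts the finish by one (this holds down to a finish of 14).
Need 16 − 15 = 1 week off P4 → P4 becomes 10 weeks, finish becomes 15.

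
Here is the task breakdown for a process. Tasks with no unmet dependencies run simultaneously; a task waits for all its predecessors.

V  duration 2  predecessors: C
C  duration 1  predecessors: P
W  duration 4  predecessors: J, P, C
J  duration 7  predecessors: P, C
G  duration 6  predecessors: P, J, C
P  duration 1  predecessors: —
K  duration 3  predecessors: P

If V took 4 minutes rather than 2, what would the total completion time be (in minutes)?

The binding path is P→C→J→G = 1+1+7+6 = 15; finish at 15 minutes.
The longest path through V is only 4 minutes, so V has float 11.
No other chain overtakes it, so the finish is 15 minutes.

15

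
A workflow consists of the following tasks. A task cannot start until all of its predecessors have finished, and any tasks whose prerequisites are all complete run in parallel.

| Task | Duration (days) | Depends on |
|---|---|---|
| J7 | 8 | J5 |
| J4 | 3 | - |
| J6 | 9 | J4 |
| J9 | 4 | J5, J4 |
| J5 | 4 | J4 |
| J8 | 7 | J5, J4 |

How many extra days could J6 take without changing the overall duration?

3

Critical path: J4→J5→J7 = 3+4+8 = 15, so the finish is 15 days.
Longest path through J6: 12 days (earliest finish 12, latest finish 15).
Float = 15 − 12 = 3.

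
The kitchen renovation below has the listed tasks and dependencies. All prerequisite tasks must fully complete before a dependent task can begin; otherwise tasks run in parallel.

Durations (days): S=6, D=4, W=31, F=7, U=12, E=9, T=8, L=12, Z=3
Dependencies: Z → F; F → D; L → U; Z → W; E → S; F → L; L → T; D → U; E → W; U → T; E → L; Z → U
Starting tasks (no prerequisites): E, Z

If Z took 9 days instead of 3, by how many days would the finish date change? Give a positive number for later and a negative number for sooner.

6

As given, the longest chain is Z→F→L→U→T = 3+7+12+12+8 = 42, so the finish is 42 days.
Z lies on that path, so at 9 days the path becomes 48 days.
No other chain overtakes it, so the finish is 48 days.
Change in finish: 48 − 42 = +6 days.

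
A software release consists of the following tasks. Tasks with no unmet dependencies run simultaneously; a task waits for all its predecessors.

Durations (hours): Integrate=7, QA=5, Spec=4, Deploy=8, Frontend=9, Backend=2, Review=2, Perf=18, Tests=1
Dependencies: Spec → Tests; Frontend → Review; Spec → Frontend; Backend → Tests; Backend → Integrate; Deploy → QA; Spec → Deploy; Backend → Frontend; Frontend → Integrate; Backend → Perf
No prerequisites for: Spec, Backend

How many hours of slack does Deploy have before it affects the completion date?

Spec→Frontend→Integrate = 4+9+7 = 20 sets the makespan at 20 hours.
The longest chain containing Deploy totals 17 hours.
Float = 20 − 17 = 3.

3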